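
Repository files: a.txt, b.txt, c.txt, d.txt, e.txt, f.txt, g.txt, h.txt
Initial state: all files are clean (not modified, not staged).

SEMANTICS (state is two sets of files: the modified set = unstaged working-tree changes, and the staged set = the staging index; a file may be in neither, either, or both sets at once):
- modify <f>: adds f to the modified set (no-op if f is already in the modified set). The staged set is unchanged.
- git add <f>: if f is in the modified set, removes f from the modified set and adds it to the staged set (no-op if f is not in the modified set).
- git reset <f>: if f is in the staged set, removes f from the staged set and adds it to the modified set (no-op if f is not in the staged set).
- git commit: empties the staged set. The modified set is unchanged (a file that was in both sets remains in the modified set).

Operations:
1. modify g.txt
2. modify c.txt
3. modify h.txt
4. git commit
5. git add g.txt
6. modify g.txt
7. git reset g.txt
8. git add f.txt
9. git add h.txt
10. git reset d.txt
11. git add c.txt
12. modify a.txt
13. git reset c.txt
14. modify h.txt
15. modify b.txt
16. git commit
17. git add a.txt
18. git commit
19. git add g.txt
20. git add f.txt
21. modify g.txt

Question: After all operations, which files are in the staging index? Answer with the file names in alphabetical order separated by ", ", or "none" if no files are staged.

After op 1 (modify g.txt): modified={g.txt} staged={none}
After op 2 (modify c.txt): modified={c.txt, g.txt} staged={none}
After op 3 (modify h.txt): modified={c.txt, g.txt, h.txt} staged={none}
After op 4 (git commit): modified={c.txt, g.txt, h.txt} staged={none}
After op 5 (git add g.txt): modified={c.txt, h.txt} staged={g.txt}
After op 6 (modify g.txt): modified={c.txt, g.txt, h.txt} staged={g.txt}
After op 7 (git reset g.txt): modified={c.txt, g.txt, h.txt} staged={none}
After op 8 (git add f.txt): modified={c.txt, g.txt, h.txt} staged={none}
After op 9 (git add h.txt): modified={c.txt, g.txt} staged={h.txt}
After op 10 (git reset d.txt): modified={c.txt, g.txt} staged={h.txt}
After op 11 (git add c.txt): modified={g.txt} staged={c.txt, h.txt}
After op 12 (modify a.txt): modified={a.txt, g.txt} staged={c.txt, h.txt}
After op 13 (git reset c.txt): modified={a.txt, c.txt, g.txt} staged={h.txt}
After op 14 (modify h.txt): modified={a.txt, c.txt, g.txt, h.txt} staged={h.txt}
After op 15 (modify b.txt): modified={a.txt, b.txt, c.txt, g.txt, h.txt} staged={h.txt}
After op 16 (git commit): modified={a.txt, b.txt, c.txt, g.txt, h.txt} staged={none}
After op 17 (git add a.txt): modified={b.txt, c.txt, g.txt, h.txt} staged={a.txt}
After op 18 (git commit): modified={b.txt, c.txt, g.txt, h.txt} staged={none}
After op 19 (git add g.txt): modified={b.txt, c.txt, h.txt} staged={g.txt}
After op 20 (git add f.txt): modified={b.txt, c.txt, h.txt} staged={g.txt}
After op 21 (modify g.txt): modified={b.txt, c.txt, g.txt, h.txt} staged={g.txt}

Answer: g.txt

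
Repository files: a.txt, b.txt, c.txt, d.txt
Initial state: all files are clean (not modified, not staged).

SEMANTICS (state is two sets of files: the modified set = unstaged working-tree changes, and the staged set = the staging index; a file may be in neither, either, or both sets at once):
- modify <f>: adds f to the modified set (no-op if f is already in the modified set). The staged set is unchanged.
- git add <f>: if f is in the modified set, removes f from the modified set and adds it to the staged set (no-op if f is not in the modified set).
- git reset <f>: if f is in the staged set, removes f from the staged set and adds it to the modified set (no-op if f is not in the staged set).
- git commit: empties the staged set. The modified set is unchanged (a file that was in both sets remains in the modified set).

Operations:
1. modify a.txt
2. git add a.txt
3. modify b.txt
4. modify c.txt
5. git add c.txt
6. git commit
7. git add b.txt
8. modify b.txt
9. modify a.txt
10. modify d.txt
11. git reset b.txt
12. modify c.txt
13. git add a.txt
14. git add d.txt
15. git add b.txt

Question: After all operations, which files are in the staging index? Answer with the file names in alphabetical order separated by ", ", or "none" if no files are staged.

After op 1 (modify a.txt): modified={a.txt} staged={none}
After op 2 (git add a.txt): modified={none} staged={a.txt}
After op 3 (modify b.txt): modified={b.txt} staged={a.txt}
After op 4 (modify c.txt): modified={b.txt, c.txt} staged={a.txt}
After op 5 (git add c.txt): modified={b.txt} staged={a.txt, c.txt}
After op 6 (git commit): modified={b.txt} staged={none}
After op 7 (git add b.txt): modified={none} staged={b.txt}
After op 8 (modify b.txt): modified={b.txt} staged={b.txt}
After op 9 (modify a.txt): modified={a.txt, b.txt} staged={b.txt}
After op 10 (modify d.txt): modified={a.txt, b.txt, d.txt} staged={b.txt}
After op 11 (git reset b.txt): modified={a.txt, b.txt, d.txt} staged={none}
After op 12 (modify c.txt): modified={a.txt, b.txt, c.txt, d.txt} staged={none}
After op 13 (git add a.txt): modified={b.txt, c.txt, d.txt} staged={a.txt}
After op 14 (git add d.txt): modified={b.txt, c.txt} staged={a.txt, d.txt}
After op 15 (git add b.txt): modified={c.txt} staged={a.txt, b.txt, d.txt}

Answer: a.txt, b.txt, d.txt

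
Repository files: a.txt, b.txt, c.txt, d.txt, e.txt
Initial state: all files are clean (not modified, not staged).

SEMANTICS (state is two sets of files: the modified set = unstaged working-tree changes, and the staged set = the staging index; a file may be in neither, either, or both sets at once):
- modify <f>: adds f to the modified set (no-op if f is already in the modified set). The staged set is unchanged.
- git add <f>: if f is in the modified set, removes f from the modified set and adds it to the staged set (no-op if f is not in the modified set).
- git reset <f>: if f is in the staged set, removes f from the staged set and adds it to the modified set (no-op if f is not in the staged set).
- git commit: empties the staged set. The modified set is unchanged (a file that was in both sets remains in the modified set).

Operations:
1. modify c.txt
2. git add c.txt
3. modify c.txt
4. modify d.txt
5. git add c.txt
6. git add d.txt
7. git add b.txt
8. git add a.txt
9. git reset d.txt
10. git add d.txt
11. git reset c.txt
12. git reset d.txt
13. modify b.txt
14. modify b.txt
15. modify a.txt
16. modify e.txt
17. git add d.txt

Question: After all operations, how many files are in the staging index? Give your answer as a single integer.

Answer: 1

Derivation:
After op 1 (modify c.txt): modified={c.txt} staged={none}
After op 2 (git add c.txt): modified={none} staged={c.txt}
After op 3 (modify c.txt): modified={c.txt} staged={c.txt}
After op 4 (modify d.txt): modified={c.txt, d.txt} staged={c.txt}
After op 5 (git add c.txt): modified={d.txt} staged={c.txt}
After op 6 (git add d.txt): modified={none} staged={c.txt, d.txt}
After op 7 (git add b.txt): modified={none} staged={c.txt, d.txt}
After op 8 (git add a.txt): modified={none} staged={c.txt, d.txt}
After op 9 (git reset d.txt): modified={d.txt} staged={c.txt}
After op 10 (git add d.txt): modified={none} staged={c.txt, d.txt}
After op 11 (git reset c.txt): modified={c.txt} staged={d.txt}
After op 12 (git reset d.txt): modified={c.txt, d.txt} staged={none}
After op 13 (modify b.txt): modified={b.txt, c.txt, d.txt} staged={none}
After op 14 (modify b.txt): modified={b.txt, c.txt, d.txt} staged={none}
After op 15 (modify a.txt): modified={a.txt, b.txt, c.txt, d.txt} staged={none}
After op 16 (modify e.txt): modified={a.txt, b.txt, c.txt, d.txt, e.txt} staged={none}
After op 17 (git add d.txt): modified={a.txt, b.txt, c.txt, e.txt} staged={d.txt}
Final staged set: {d.txt} -> count=1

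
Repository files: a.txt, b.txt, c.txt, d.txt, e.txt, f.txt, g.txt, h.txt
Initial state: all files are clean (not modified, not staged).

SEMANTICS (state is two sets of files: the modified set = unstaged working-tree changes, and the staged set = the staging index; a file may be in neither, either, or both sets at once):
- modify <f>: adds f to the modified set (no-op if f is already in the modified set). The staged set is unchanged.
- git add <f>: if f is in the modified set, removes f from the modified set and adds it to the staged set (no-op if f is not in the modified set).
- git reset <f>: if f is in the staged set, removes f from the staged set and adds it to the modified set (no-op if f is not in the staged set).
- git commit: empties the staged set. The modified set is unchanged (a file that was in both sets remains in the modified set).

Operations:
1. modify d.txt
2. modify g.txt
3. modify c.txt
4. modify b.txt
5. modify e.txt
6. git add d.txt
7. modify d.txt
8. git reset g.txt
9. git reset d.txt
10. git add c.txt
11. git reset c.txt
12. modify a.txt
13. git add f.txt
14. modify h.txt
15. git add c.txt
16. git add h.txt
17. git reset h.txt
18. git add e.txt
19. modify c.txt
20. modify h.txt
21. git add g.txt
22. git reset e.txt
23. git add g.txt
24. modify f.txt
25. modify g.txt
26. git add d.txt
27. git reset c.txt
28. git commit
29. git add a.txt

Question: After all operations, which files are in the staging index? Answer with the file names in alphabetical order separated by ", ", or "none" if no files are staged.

After op 1 (modify d.txt): modified={d.txt} staged={none}
After op 2 (modify g.txt): modified={d.txt, g.txt} staged={none}
After op 3 (modify c.txt): modified={c.txt, d.txt, g.txt} staged={none}
After op 4 (modify b.txt): modified={b.txt, c.txt, d.txt, g.txt} staged={none}
After op 5 (modify e.txt): modified={b.txt, c.txt, d.txt, e.txt, g.txt} staged={none}
After op 6 (git add d.txt): modified={b.txt, c.txt, e.txt, g.txt} staged={d.txt}
After op 7 (modify d.txt): modified={b.txt, c.txt, d.txt, e.txt, g.txt} staged={d.txt}
After op 8 (git reset g.txt): modified={b.txt, c.txt, d.txt, e.txt, g.txt} staged={d.txt}
After op 9 (git reset d.txt): modified={b.txt, c.txt, d.txt, e.txt, g.txt} staged={none}
After op 10 (git add c.txt): modified={b.txt, d.txt, e.txt, g.txt} staged={c.txt}
After op 11 (git reset c.txt): modified={b.txt, c.txt, d.txt, e.txt, g.txt} staged={none}
After op 12 (modify a.txt): modified={a.txt, b.txt, c.txt, d.txt, e.txt, g.txt} staged={none}
After op 13 (git add f.txt): modified={a.txt, b.txt, c.txt, d.txt, e.txt, g.txt} staged={none}
After op 14 (modify h.txt): modified={a.txt, b.txt, c.txt, d.txt, e.txt, g.txt, h.txt} staged={none}
After op 15 (git add c.txt): modified={a.txt, b.txt, d.txt, e.txt, g.txt, h.txt} staged={c.txt}
After op 16 (git add h.txt): modified={a.txt, b.txt, d.txt, e.txt, g.txt} staged={c.txt, h.txt}
After op 17 (git reset h.txt): modified={a.txt, b.txt, d.txt, e.txt, g.txt, h.txt} staged={c.txt}
After op 18 (git add e.txt): modified={a.txt, b.txt, d.txt, g.txt, h.txt} staged={c.txt, e.txt}
After op 19 (modify c.txt): modified={a.txt, b.txt, c.txt, d.txt, g.txt, h.txt} staged={c.txt, e.txt}
After op 20 (modify h.txt): modified={a.txt, b.txt, c.txt, d.txt, g.txt, h.txt} staged={c.txt, e.txt}
After op 21 (git add g.txt): modified={a.txt, b.txt, c.txt, d.txt, h.txt} staged={c.txt, e.txt, g.txt}
After op 22 (git reset e.txt): modified={a.txt, b.txt, c.txt, d.txt, e.txt, h.txt} staged={c.txt, g.txt}
After op 23 (git add g.txt): modified={a.txt, b.txt, c.txt, d.txt, e.txt, h.txt} staged={c.txt, g.txt}
After op 24 (modify f.txt): modified={a.txt, b.txt, c.txt, d.txt, e.txt, f.txt, h.txt} staged={c.txt, g.txt}
After op 25 (modify g.txt): modified={a.txt, b.txt, c.txt, d.txt, e.txt, f.txt, g.txt, h.txt} staged={c.txt, g.txt}
After op 26 (git add d.txt): modified={a.txt, b.txt, c.txt, e.txt, f.txt, g.txt, h.txt} staged={c.txt, d.txt, g.txt}
After op 27 (git reset c.txt): modified={a.txt, b.txt, c.txt, e.txt, f.txt, g.txt, h.txt} staged={d.txt, g.txt}
After op 28 (git commit): modified={a.txt, b.txt, c.txt, e.txt, f.txt, g.txt, h.txt} staged={none}
After op 29 (git add a.txt): modified={b.txt, c.txt, e.txt, f.txt, g.txt, h.txt} staged={a.txt}

Answer: a.txt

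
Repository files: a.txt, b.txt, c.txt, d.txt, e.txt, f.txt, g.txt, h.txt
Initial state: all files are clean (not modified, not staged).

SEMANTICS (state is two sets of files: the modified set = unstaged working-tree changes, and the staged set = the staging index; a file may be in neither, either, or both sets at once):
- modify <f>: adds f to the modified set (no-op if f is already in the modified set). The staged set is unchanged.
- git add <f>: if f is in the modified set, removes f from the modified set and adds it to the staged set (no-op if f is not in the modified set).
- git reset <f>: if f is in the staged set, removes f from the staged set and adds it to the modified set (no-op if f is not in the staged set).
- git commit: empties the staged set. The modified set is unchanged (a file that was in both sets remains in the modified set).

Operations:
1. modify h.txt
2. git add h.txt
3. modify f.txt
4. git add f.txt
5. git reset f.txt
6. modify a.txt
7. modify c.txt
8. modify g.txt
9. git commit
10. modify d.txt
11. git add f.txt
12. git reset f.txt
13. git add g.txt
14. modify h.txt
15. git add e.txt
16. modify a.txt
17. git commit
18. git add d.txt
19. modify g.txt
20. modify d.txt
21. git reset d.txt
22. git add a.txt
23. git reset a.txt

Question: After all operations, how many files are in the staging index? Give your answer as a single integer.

After op 1 (modify h.txt): modified={h.txt} staged={none}
After op 2 (git add h.txt): modified={none} staged={h.txt}
After op 3 (modify f.txt): modified={f.txt} staged={h.txt}
After op 4 (git add f.txt): modified={none} staged={f.txt, h.txt}
After op 5 (git reset f.txt): modified={f.txt} staged={h.txt}
After op 6 (modify a.txt): modified={a.txt, f.txt} staged={h.txt}
After op 7 (modify c.txt): modified={a.txt, c.txt, f.txt} staged={h.txt}
After op 8 (modify g.txt): modified={a.txt, c.txt, f.txt, g.txt} staged={h.txt}
After op 9 (git commit): modified={a.txt, c.txt, f.txt, g.txt} staged={none}
After op 10 (modify d.txt): modified={a.txt, c.txt, d.txt, f.txt, g.txt} staged={none}
After op 11 (git add f.txt): modified={a.txt, c.txt, d.txt, g.txt} staged={f.txt}
After op 12 (git reset f.txt): modified={a.txt, c.txt, d.txt, f.txt, g.txt} staged={none}
After op 13 (git add g.txt): modified={a.txt, c.txt, d.txt, f.txt} staged={g.txt}
After op 14 (modify h.txt): modified={a.txt, c.txt, d.txt, f.txt, h.txt} staged={g.txt}
After op 15 (git add e.txt): modified={a.txt, c.txt, d.txt, f.txt, h.txt} staged={g.txt}
After op 16 (modify a.txt): modified={a.txt, c.txt, d.txt, f.txt, h.txt} staged={g.txt}
After op 17 (git commit): modified={a.txt, c.txt, d.txt, f.txt, h.txt} staged={none}
After op 18 (git add d.txt): modified={a.txt, c.txt, f.txt, h.txt} staged={d.txt}
After op 19 (modify g.txt): modified={a.txt, c.txt, f.txt, g.txt, h.txt} staged={d.txt}
After op 20 (modify d.txt): modified={a.txt, c.txt, d.txt, f.txt, g.txt, h.txt} staged={d.txt}
After op 21 (git reset d.txt): modified={a.txt, c.txt, d.txt, f.txt, g.txt, h.txt} staged={none}
After op 22 (git add a.txt): modified={c.txt, d.txt, f.txt, g.txt, h.txt} staged={a.txt}
After op 23 (git reset a.txt): modified={a.txt, c.txt, d.txt, f.txt, g.txt, h.txt} staged={none}
Final staged set: {none} -> count=0

Answer: 0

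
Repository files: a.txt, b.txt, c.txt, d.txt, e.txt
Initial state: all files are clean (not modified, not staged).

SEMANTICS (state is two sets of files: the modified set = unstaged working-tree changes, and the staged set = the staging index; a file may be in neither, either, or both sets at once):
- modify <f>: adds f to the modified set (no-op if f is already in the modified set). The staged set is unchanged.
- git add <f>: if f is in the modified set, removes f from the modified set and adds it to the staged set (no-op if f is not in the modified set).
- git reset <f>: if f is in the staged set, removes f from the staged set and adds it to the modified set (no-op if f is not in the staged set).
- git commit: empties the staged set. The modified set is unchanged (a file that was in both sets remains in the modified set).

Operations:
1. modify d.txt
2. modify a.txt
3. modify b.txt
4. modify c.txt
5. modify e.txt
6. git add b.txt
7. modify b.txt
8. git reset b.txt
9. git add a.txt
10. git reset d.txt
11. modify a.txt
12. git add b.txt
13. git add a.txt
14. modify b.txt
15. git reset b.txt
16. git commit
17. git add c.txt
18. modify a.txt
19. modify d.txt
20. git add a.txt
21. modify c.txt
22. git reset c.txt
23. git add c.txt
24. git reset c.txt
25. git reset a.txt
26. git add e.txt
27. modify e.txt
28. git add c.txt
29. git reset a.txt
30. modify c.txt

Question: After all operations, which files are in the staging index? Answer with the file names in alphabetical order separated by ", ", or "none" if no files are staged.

Answer: c.txt, e.txt

Derivation:
After op 1 (modify d.txt): modified={d.txt} staged={none}
After op 2 (modify a.txt): modified={a.txt, d.txt} staged={none}
After op 3 (modify b.txt): modified={a.txt, b.txt, d.txt} staged={none}
After op 4 (modify c.txt): modified={a.txt, b.txt, c.txt, d.txt} staged={none}
After op 5 (modify e.txt): modified={a.txt, b.txt, c.txt, d.txt, e.txt} staged={none}
After op 6 (git add b.txt): modified={a.txt, c.txt, d.txt, e.txt} staged={b.txt}
After op 7 (modify b.txt): modified={a.txt, b.txt, c.txt, d.txt, e.txt} staged={b.txt}
After op 8 (git reset b.txt): modified={a.txt, b.txt, c.txt, d.txt, e.txt} staged={none}
After op 9 (git add a.txt): modified={b.txt, c.txt, d.txt, e.txt} staged={a.txt}
After op 10 (git reset d.txt): modified={b.txt, c.txt, d.txt, e.txt} staged={a.txt}
After op 11 (modify a.txt): modified={a.txt, b.txt, c.txt, d.txt, e.txt} staged={a.txt}
After op 12 (git add b.txt): modified={a.txt, c.txt, d.txt, e.txt} staged={a.txt, b.txt}
After op 13 (git add a.txt): modified={c.txt, d.txt, e.txt} staged={a.txt, b.txt}
After op 14 (modify b.txt): modified={b.txt, c.txt, d.txt, e.txt} staged={a.txt, b.txt}
After op 15 (git reset b.txt): modified={b.txt, c.txt, d.txt, e.txt} staged={a.txt}
After op 16 (git commit): modified={b.txt, c.txt, d.txt, e.txt} staged={none}
After op 17 (git add c.txt): modified={b.txt, d.txt, e.txt} staged={c.txt}
After op 18 (modify a.txt): modified={a.txt, b.txt, d.txt, e.txt} staged={c.txt}
After op 19 (modify d.txt): modified={a.txt, b.txt, d.txt, e.txt} staged={c.txt}
After op 20 (git add a.txt): modified={b.txt, d.txt, e.txt} staged={a.txt, c.txt}
After op 21 (modify c.txt): modified={b.txt, c.txt, d.txt, e.txt} staged={a.txt, c.txt}
After op 22 (git reset c.txt): modified={b.txt, c.txt, d.txt, e.txt} staged={a.txt}
After op 23 (git add c.txt): modified={b.txt, d.txt, e.txt} staged={a.txt, c.txt}
After op 24 (git reset c.txt): modified={b.txt, c.txt, d.txt, e.txt} staged={a.txt}
After op 25 (git reset a.txt): modified={a.txt, b.txt, c.txt, d.txt, e.txt} staged={none}
After op 26 (git add e.txt): modified={a.txt, b.txt, c.txt, d.txt} staged={e.txt}
After op 27 (modify e.txt): modified={a.txt, b.txt, c.txt, d.txt, e.txt} staged={e.txt}
After op 28 (git add c.txt): modified={a.txt, b.txt, d.txt, e.txt} staged={c.txt, e.txt}
After op 29 (git reset a.txt): modified={a.txt, b.txt, d.txt, e.txt} staged={c.txt, e.txt}
After op 30 (modify c.txt): modified={a.txt, b.txt, c.txt, d.txt, e.txt} staged={c.txt, e.txt}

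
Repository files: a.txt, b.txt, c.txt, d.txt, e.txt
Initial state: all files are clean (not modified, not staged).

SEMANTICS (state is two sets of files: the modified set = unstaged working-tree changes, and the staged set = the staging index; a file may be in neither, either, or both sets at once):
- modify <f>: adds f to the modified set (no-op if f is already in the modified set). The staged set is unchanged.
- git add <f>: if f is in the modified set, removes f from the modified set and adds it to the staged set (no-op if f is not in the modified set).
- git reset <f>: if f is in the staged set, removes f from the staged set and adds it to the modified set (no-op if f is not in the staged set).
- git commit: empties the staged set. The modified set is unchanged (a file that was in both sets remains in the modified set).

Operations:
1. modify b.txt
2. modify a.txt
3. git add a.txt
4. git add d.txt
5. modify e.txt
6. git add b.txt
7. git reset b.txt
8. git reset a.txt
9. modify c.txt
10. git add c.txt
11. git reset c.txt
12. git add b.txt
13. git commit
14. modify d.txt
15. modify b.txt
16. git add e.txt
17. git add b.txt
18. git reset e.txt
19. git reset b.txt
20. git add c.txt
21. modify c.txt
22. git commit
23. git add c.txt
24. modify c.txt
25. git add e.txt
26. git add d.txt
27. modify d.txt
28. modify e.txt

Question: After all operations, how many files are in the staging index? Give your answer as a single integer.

After op 1 (modify b.txt): modified={b.txt} staged={none}
After op 2 (modify a.txt): modified={a.txt, b.txt} staged={none}
After op 3 (git add a.txt): modified={b.txt} staged={a.txt}
After op 4 (git add d.txt): modified={b.txt} staged={a.txt}
After op 5 (modify e.txt): modified={b.txt, e.txt} staged={a.txt}
After op 6 (git add b.txt): modified={e.txt} staged={a.txt, b.txt}
After op 7 (git reset b.txt): modified={b.txt, e.txt} staged={a.txt}
After op 8 (git reset a.txt): modified={a.txt, b.txt, e.txt} staged={none}
After op 9 (modify c.txt): modified={a.txt, b.txt, c.txt, e.txt} staged={none}
After op 10 (git add c.txt): modified={a.txt, b.txt, e.txt} staged={c.txt}
After op 11 (git reset c.txt): modified={a.txt, b.txt, c.txt, e.txt} staged={none}
After op 12 (git add b.txt): modified={a.txt, c.txt, e.txt} staged={b.txt}
After op 13 (git commit): modified={a.txt, c.txt, e.txt} staged={none}
After op 14 (modify d.txt): modified={a.txt, c.txt, d.txt, e.txt} staged={none}
After op 15 (modify b.txt): modified={a.txt, b.txt, c.txt, d.txt, e.txt} staged={none}
After op 16 (git add e.txt): modified={a.txt, b.txt, c.txt, d.txt} staged={e.txt}
After op 17 (git add b.txt): modified={a.txt, c.txt, d.txt} staged={b.txt, e.txt}
After op 18 (git reset e.txt): modified={a.txt, c.txt, d.txt, e.txt} staged={b.txt}
After op 19 (git reset b.txt): modified={a.txt, b.txt, c.txt, d.txt, e.txt} staged={none}
After op 20 (git add c.txt): modified={a.txt, b.txt, d.txt, e.txt} staged={c.txt}
After op 21 (modify c.txt): modified={a.txt, b.txt, c.txt, d.txt, e.txt} staged={c.txt}
After op 22 (git commit): modified={a.txt, b.txt, c.txt, d.txt, e.txt} staged={none}
After op 23 (git add c.txt): modified={a.txt, b.txt, d.txt, e.txt} staged={c.txt}
After op 24 (modify c.txt): modified={a.txt, b.txt, c.txt, d.txt, e.txt} staged={c.txt}
After op 25 (git add e.txt): modified={a.txt, b.txt, c.txt, d.txt} staged={c.txt, e.txt}
After op 26 (git add d.txt): modified={a.txt, b.txt, c.txt} staged={c.txt, d.txt, e.txt}
After op 27 (modify d.txt): modified={a.txt, b.txt, c.txt, d.txt} staged={c.txt, d.txt, e.txt}
After op 28 (modify e.txt): modified={a.txt, b.txt, c.txt, d.txt, e.txt} staged={c.txt, d.txt, e.txt}
Final staged set: {c.txt, d.txt, e.txt} -> count=3

Answer: 3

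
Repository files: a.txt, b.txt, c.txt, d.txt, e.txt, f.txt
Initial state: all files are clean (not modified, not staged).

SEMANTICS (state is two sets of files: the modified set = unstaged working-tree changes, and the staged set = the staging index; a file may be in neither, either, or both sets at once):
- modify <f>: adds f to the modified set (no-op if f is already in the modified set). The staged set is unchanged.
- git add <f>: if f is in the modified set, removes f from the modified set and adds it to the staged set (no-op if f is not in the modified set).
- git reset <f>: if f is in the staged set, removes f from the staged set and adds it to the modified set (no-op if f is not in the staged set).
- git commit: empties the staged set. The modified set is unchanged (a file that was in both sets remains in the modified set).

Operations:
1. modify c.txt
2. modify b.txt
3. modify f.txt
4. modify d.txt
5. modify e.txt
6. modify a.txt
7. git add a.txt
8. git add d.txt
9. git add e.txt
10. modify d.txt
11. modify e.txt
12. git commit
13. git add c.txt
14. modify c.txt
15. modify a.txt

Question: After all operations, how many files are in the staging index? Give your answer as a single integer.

Answer: 1

Derivation:
After op 1 (modify c.txt): modified={c.txt} staged={none}
After op 2 (modify b.txt): modified={b.txt, c.txt} staged={none}
After op 3 (modify f.txt): modified={b.txt, c.txt, f.txt} staged={none}
After op 4 (modify d.txt): modified={b.txt, c.txt, d.txt, f.txt} staged={none}
After op 5 (modify e.txt): modified={b.txt, c.txt, d.txt, e.txt, f.txt} staged={none}
After op 6 (modify a.txt): modified={a.txt, b.txt, c.txt, d.txt, e.txt, f.txt} staged={none}
After op 7 (git add a.txt): modified={b.txt, c.txt, d.txt, e.txt, f.txt} staged={a.txt}
After op 8 (git add d.txt): modified={b.txt, c.txt, e.txt, f.txt} staged={a.txt, d.txt}
After op 9 (git add e.txt): modified={b.txt, c.txt, f.txt} staged={a.txt, d.txt, e.txt}
After op 10 (modify d.txt): modified={b.txt, c.txt, d.txt, f.txt} staged={a.txt, d.txt, e.txt}
After op 11 (modify e.txt): modified={b.txt, c.txt, d.txt, e.txt, f.txt} staged={a.txt, d.txt, e.txt}
After op 12 (git commit): modified={b.txt, c.txt, d.txt, e.txt, f.txt} staged={none}
After op 13 (git add c.txt): modified={b.txt, d.txt, e.txt, f.txt} staged={c.txt}
After op 14 (modify c.txt): modified={b.txt, c.txt, d.txt, e.txt, f.txt} staged={c.txt}
After op 15 (modify a.txt): modified={a.txt, b.txt, c.txt, d.txt, e.txt, f.txt} staged={c.txt}
Final staged set: {c.txt} -> count=1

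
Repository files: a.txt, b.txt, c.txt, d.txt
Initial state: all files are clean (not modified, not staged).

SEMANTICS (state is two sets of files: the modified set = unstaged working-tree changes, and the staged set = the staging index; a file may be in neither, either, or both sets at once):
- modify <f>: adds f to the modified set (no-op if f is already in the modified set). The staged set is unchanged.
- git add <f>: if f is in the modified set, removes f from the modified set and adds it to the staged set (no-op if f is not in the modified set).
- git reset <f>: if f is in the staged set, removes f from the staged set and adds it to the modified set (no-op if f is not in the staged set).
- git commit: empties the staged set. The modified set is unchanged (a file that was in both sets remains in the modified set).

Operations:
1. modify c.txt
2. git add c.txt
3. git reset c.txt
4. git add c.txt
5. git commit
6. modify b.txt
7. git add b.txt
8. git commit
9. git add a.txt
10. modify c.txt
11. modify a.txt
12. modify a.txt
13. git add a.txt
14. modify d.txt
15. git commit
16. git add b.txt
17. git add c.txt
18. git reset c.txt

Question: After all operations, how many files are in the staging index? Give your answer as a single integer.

Answer: 0

Derivation:
After op 1 (modify c.txt): modified={c.txt} staged={none}
After op 2 (git add c.txt): modified={none} staged={c.txt}
After op 3 (git reset c.txt): modified={c.txt} staged={none}
After op 4 (git add c.txt): modified={none} staged={c.txt}
After op 5 (git commit): modified={none} staged={none}
After op 6 (modify b.txt): modified={b.txt} staged={none}
After op 7 (git add b.txt): modified={none} staged={b.txt}
After op 8 (git commit): modified={none} staged={none}
After op 9 (git add a.txt): modified={none} staged={none}
After op 10 (modify c.txt): modified={c.txt} staged={none}
After op 11 (modify a.txt): modified={a.txt, c.txt} staged={none}
After op 12 (modify a.txt): modified={a.txt, c.txt} staged={none}
After op 13 (git add a.txt): modified={c.txt} staged={a.txt}
After op 14 (modify d.txt): modified={c.txt, d.txt} staged={a.txt}
After op 15 (git commit): modified={c.txt, d.txt} staged={none}
After op 16 (git add b.txt): modified={c.txt, d.txt} staged={none}
After op 17 (git add c.txt): modified={d.txt} staged={c.txt}
After op 18 (git reset c.txt): modified={c.txt, d.txt} staged={none}
Final staged set: {none} -> count=0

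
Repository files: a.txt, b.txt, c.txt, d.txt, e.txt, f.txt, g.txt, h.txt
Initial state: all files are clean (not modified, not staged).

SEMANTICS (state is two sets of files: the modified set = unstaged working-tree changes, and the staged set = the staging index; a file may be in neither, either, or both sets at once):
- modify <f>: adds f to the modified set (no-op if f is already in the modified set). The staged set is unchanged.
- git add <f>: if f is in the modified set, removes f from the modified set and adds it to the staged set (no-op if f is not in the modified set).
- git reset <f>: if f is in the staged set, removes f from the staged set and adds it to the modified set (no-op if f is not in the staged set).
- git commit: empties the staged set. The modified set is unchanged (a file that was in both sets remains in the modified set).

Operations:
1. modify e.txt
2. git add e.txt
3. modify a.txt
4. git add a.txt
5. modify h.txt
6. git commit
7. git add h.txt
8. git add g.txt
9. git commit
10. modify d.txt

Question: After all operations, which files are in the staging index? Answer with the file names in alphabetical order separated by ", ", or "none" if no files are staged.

Answer: none

Derivation:
After op 1 (modify e.txt): modified={e.txt} staged={none}
After op 2 (git add e.txt): modified={none} staged={e.txt}
After op 3 (modify a.txt): modified={a.txt} staged={e.txt}
After op 4 (git add a.txt): modified={none} staged={a.txt, e.txt}
After op 5 (modify h.txt): modified={h.txt} staged={a.txt, e.txt}
After op 6 (git commit): modified={h.txt} staged={none}
After op 7 (git add h.txt): modified={none} staged={h.txt}
After op 8 (git add g.txt): modified={none} staged={h.txt}
After op 9 (git commit): modified={none} staged={none}
After op 10 (modify d.txt): modified={d.txt} staged={none}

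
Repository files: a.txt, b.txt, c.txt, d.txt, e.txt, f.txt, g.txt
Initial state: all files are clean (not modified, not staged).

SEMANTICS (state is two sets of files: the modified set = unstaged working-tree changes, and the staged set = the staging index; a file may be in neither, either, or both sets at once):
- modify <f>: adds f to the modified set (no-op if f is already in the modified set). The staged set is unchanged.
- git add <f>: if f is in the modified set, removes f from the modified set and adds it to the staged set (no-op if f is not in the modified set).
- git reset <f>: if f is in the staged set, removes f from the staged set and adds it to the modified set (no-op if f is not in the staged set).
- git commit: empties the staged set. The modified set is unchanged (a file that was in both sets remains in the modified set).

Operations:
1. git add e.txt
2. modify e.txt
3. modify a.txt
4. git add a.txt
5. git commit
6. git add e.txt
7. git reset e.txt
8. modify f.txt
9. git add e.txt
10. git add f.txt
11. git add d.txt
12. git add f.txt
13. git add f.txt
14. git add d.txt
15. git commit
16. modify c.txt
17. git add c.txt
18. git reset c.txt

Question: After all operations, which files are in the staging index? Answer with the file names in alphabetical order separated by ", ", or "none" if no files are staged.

After op 1 (git add e.txt): modified={none} staged={none}
After op 2 (modify e.txt): modified={e.txt} staged={none}
After op 3 (modify a.txt): modified={a.txt, e.txt} staged={none}
After op 4 (git add a.txt): modified={e.txt} staged={a.txt}
After op 5 (git commit): modified={e.txt} staged={none}
After op 6 (git add e.txt): modified={none} staged={e.txt}
After op 7 (git reset e.txt): modified={e.txt} staged={none}
After op 8 (modify f.txt): modified={e.txt, f.txt} staged={none}
After op 9 (git add e.txt): modified={f.txt} staged={e.txt}
After op 10 (git add f.txt): modified={none} staged={e.txt, f.txt}
After op 11 (git add d.txt): modified={none} staged={e.txt, f.txt}
After op 12 (git add f.txt): modified={none} staged={e.txt, f.txt}
After op 13 (git add f.txt): modified={none} staged={e.txt, f.txt}
After op 14 (git add d.txt): modified={none} staged={e.txt, f.txt}
After op 15 (git commit): modified={none} staged={none}
After op 16 (modify c.txt): modified={c.txt} staged={none}
After op 17 (git add c.txt): modified={none} staged={c.txt}
After op 18 (git reset c.txt): modified={c.txt} staged={none}

Answer: none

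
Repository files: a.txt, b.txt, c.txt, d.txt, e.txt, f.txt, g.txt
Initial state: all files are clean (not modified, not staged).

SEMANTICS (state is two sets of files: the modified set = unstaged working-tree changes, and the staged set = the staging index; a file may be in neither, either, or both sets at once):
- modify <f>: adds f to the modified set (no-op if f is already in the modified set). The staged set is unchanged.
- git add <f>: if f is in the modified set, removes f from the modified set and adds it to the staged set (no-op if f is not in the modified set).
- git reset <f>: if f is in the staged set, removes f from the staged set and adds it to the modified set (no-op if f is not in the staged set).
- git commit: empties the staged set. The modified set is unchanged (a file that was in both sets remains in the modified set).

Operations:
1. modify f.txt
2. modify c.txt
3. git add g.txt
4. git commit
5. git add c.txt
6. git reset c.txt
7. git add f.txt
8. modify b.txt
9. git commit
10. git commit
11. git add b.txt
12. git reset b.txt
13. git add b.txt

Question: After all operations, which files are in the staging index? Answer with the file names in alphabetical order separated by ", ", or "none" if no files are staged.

After op 1 (modify f.txt): modified={f.txt} staged={none}
After op 2 (modify c.txt): modified={c.txt, f.txt} staged={none}
After op 3 (git add g.txt): modified={c.txt, f.txt} staged={none}
After op 4 (git commit): modified={c.txt, f.txt} staged={none}
After op 5 (git add c.txt): modified={f.txt} staged={c.txt}
After op 6 (git reset c.txt): modified={c.txt, f.txt} staged={none}
After op 7 (git add f.txt): modified={c.txt} staged={f.txt}
After op 8 (modify b.txt): modified={b.txt, c.txt} staged={f.txt}
After op 9 (git commit): modified={b.txt, c.txt} staged={none}
After op 10 (git commit): modified={b.txt, c.txt} staged={none}
After op 11 (git add b.txt): modified={c.txt} staged={b.txt}
After op 12 (git reset b.txt): modified={b.txt, c.txt} staged={none}
After op 13 (git add b.txt): modified={c.txt} staged={b.txt}

Answer: b.txt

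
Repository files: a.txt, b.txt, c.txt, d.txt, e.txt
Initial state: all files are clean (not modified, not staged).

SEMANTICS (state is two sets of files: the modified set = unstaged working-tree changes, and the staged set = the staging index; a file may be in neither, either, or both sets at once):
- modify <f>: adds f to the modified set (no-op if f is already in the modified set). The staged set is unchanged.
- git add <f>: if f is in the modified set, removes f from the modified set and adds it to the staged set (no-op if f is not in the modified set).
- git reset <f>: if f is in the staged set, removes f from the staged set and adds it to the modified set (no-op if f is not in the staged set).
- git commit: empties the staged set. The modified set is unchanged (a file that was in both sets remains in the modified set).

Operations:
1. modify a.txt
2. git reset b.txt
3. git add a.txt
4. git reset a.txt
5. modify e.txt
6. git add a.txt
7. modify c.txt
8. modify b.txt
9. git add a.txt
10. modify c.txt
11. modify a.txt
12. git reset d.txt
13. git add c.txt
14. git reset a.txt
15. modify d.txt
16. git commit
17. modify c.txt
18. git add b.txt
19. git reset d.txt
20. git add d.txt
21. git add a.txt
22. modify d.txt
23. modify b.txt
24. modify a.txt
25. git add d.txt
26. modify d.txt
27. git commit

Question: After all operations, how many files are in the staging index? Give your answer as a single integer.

Answer: 0

Derivation:
After op 1 (modify a.txt): modified={a.txt} staged={none}
After op 2 (git reset b.txt): modified={a.txt} staged={none}
After op 3 (git add a.txt): modified={none} staged={a.txt}
After op 4 (git reset a.txt): modified={a.txt} staged={none}
After op 5 (modify e.txt): modified={a.txt, e.txt} staged={none}
After op 6 (git add a.txt): modified={e.txt} staged={a.txt}
After op 7 (modify c.txt): modified={c.txt, e.txt} staged={a.txt}
After op 8 (modify b.txt): modified={b.txt, c.txt, e.txt} staged={a.txt}
After op 9 (git add a.txt): modified={b.txt, c.txt, e.txt} staged={a.txt}
After op 10 (modify c.txt): modified={b.txt, c.txt, e.txt} staged={a.txt}
After op 11 (modify a.txt): modified={a.txt, b.txt, c.txt, e.txt} staged={a.txt}
After op 12 (git reset d.txt): modified={a.txt, b.txt, c.txt, e.txt} staged={a.txt}
After op 13 (git add c.txt): modified={a.txt, b.txt, e.txt} staged={a.txt, c.txt}
After op 14 (git reset a.txt): modified={a.txt, b.txt, e.txt} staged={c.txt}
After op 15 (modify d.txt): modified={a.txt, b.txt, d.txt, e.txt} staged={c.txt}
After op 16 (git commit): modified={a.txt, b.txt, d.txt, e.txt} staged={none}
After op 17 (modify c.txt): modified={a.txt, b.txt, c.txt, d.txt, e.txt} staged={none}
After op 18 (git add b.txt): modified={a.txt, c.txt, d.txt, e.txt} staged={b.txt}
After op 19 (git reset d.txt): modified={a.txt, c.txt, d.txt, e.txt} staged={b.txt}
After op 20 (git add d.txt): modified={a.txt, c.txt, e.txt} staged={b.txt, d.txt}
After op 21 (git add a.txt): modified={c.txt, e.txt} staged={a.txt, b.txt, d.txt}
After op 22 (modify d.txt): modified={c.txt, d.txt, e.txt} staged={a.txt, b.txt, d.txt}
After op 23 (modify b.txt): modified={b.txt, c.txt, d.txt, e.txt} staged={a.txt, b.txt, d.txt}
After op 24 (modify a.txt): modified={a.txt, b.txt, c.txt, d.txt, e.txt} staged={a.txt, b.txt, d.txt}
After op 25 (git add d.txt): modified={a.txt, b.txt, c.txt, e.txt} staged={a.txt, b.txt, d.txt}
After op 26 (modify d.txt): modified={a.txt, b.txt, c.txt, d.txt, e.txt} staged={a.txt, b.txt, d.txt}
After op 27 (git commit): modified={a.txt, b.txt, c.txt, d.txt, e.txt} staged={none}
Final staged set: {none} -> count=0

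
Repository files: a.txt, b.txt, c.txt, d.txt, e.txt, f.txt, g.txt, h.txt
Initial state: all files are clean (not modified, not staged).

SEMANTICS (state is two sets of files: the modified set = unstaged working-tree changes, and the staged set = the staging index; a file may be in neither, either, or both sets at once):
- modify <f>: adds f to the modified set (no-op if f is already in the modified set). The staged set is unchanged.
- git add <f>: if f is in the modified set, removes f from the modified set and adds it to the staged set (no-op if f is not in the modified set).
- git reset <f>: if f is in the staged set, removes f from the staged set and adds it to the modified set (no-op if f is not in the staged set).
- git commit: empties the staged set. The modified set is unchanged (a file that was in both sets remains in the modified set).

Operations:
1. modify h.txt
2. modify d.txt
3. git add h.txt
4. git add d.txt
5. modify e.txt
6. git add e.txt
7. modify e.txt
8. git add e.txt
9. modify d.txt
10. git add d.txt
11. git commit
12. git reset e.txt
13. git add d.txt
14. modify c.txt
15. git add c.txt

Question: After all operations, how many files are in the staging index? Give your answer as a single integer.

Answer: 1

Derivation:
After op 1 (modify h.txt): modified={h.txt} staged={none}
After op 2 (modify d.txt): modified={d.txt, h.txt} staged={none}
After op 3 (git add h.txt): modified={d.txt} staged={h.txt}
After op 4 (git add d.txt): modified={none} staged={d.txt, h.txt}
After op 5 (modify e.txt): modified={e.txt} staged={d.txt, h.txt}
After op 6 (git add e.txt): modified={none} staged={d.txt, e.txt, h.txt}
After op 7 (modify e.txt): modified={e.txt} staged={d.txt, e.txt, h.txt}
After op 8 (git add e.txt): modified={none} staged={d.txt, e.txt, h.txt}
After op 9 (modify d.txt): modified={d.txt} staged={d.txt, e.txt, h.txt}
After op 10 (git add d.txt): modified={none} staged={d.txt, e.txt, h.txt}
After op 11 (git commit): modified={none} staged={none}
After op 12 (git reset e.txt): modified={none} staged={none}
After op 13 (git add d.txt): modified={none} staged={none}
After op 14 (modify c.txt): modified={c.txt} staged={none}
After op 15 (git add c.txt): modified={none} staged={c.txt}
Final staged set: {c.txt} -> count=1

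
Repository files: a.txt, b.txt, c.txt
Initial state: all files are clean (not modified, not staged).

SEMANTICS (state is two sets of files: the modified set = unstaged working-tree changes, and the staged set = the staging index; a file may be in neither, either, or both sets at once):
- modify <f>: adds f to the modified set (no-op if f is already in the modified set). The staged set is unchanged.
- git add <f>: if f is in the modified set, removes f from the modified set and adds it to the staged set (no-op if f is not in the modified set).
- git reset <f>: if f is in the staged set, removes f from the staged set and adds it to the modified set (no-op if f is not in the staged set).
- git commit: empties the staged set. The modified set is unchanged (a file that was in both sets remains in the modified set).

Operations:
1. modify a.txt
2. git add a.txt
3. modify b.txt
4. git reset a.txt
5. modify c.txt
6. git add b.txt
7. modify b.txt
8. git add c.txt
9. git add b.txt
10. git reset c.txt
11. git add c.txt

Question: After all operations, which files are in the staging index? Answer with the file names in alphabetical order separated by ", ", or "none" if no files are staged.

Answer: b.txt, c.txt

Derivation:
After op 1 (modify a.txt): modified={a.txt} staged={none}
After op 2 (git add a.txt): modified={none} staged={a.txt}
After op 3 (modify b.txt): modified={b.txt} staged={a.txt}
After op 4 (git reset a.txt): modified={a.txt, b.txt} staged={none}
After op 5 (modify c.txt): modified={a.txt, b.txt, c.txt} staged={none}
After op 6 (git add b.txt): modified={a.txt, c.txt} staged={b.txt}
After op 7 (modify b.txt): modified={a.txt, b.txt, c.txt} staged={b.txt}
After op 8 (git add c.txt): modified={a.txt, b.txt} staged={b.txt, c.txt}
After op 9 (git add b.txt): modified={a.txt} staged={b.txt, c.txt}
After op 10 (git reset c.txt): modified={a.txt, c.txt} staged={b.txt}
After op 11 (git add c.txt): modified={a.txt} staged={b.txt, c.txt}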